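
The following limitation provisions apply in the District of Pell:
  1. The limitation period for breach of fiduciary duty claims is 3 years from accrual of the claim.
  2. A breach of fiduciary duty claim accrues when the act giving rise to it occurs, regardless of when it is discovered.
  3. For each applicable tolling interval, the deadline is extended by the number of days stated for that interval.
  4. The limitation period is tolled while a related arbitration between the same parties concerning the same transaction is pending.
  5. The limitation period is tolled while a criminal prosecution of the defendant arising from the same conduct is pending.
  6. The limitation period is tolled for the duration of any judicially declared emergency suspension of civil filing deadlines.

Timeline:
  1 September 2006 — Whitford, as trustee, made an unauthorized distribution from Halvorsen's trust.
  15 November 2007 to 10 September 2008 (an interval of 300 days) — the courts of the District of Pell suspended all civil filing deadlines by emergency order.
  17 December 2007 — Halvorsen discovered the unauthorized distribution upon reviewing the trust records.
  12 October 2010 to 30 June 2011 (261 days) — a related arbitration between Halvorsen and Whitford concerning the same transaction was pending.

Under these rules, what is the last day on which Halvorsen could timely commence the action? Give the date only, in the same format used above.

28 June 2010

Accrual is governed by the date of the act, so the period began to run on 1 September 2006; the later discovery on 17 December 2007 is irrelevant under the stated rule.
3 years from 1 September 2006 is 1 September 2009.
The period was tolled for 300 days by the emergency suspension of filing deadlines (15 November 2007 to 10 September 2008), pushing the deadline to 28 June 2010.
By the time the pending related arbitration began on 12 October 2010, the limitation period had already expired on 28 June 2010; that interval cannot revive it.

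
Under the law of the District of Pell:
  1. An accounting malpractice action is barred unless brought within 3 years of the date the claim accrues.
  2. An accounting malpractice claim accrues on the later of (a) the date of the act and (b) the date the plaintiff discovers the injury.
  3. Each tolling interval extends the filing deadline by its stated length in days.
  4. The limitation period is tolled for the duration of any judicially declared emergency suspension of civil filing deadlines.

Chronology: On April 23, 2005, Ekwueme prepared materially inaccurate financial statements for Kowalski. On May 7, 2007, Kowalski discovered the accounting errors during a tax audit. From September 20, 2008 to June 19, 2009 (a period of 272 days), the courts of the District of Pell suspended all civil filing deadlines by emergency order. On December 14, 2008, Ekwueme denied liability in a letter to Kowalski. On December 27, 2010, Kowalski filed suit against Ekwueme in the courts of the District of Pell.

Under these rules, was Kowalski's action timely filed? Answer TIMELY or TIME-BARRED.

TIMELY

Taking the later of the act (April 23, 2005) and discovery (May 7, 2007), the claim accrued on May 7, 2007.
Adding the 3 years base period to May 7, 2007 gives a deadline of May 7, 2010, before any tolling.
The period was tolled for 272 days by the emergency suspension of filing deadlines (September 20, 2008 to June 19, 2009), pushing the deadline to February 3, 2011.
Nothing else in the chronology tolls or restarts the period.
Kowalski filed on December 27, 2010, before the February 3, 2011 deadline, so the action is timely.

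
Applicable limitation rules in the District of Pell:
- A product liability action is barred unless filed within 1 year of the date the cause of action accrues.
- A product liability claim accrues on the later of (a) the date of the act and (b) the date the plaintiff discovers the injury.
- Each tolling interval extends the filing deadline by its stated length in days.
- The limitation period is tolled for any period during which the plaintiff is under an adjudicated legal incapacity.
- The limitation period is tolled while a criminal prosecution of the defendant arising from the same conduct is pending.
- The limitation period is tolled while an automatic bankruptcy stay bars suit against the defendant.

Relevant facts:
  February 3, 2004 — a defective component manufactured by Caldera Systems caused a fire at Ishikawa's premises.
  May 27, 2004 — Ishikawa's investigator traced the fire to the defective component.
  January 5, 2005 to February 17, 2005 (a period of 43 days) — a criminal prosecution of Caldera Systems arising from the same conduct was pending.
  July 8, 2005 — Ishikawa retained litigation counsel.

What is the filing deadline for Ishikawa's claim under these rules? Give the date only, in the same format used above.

July 9, 2005

Because discovery on May 27, 2004 post-dates the February 3, 2004 act, accrual under the later-of rule falls on May 27, 2004.
The untolled deadline — 1 year after May 27, 2004 — is May 27, 2005.
Because the pending criminal prosecution ran from January 5, 2005 to February 17, 2005, the deadline is extended by 43 days to July 9, 2005.
Nothing else in the chronology tolls or restarts the period.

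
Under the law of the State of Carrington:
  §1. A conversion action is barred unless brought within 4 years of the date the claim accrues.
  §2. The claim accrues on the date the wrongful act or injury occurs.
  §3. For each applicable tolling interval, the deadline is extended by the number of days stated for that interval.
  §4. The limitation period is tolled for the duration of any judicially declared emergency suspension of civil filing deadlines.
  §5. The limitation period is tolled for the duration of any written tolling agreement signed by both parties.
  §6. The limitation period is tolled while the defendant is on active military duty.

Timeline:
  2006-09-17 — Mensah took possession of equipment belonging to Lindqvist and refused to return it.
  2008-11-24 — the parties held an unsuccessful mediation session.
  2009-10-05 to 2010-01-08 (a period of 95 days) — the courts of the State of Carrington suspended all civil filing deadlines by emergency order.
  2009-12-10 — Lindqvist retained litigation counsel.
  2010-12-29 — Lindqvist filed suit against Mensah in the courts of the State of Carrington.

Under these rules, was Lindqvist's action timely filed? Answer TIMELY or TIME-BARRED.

TIME-BARRED

The claim accrued on 2006-09-17, the date of the act.
Adding the 4 years base period to 2006-09-17 gives a deadline of 2010-09-17, before any tolling.
The emergency suspension of filing deadlines from 2009-10-05 to 2010-01-08 tolled the period for 95 days, extending the deadline to 2010-12-21.
The other events in the timeline have no effect on the limitation period under the stated rules.
Filing on 2010-12-29 missed the 2010-12-21 deadline — the action is time-barred.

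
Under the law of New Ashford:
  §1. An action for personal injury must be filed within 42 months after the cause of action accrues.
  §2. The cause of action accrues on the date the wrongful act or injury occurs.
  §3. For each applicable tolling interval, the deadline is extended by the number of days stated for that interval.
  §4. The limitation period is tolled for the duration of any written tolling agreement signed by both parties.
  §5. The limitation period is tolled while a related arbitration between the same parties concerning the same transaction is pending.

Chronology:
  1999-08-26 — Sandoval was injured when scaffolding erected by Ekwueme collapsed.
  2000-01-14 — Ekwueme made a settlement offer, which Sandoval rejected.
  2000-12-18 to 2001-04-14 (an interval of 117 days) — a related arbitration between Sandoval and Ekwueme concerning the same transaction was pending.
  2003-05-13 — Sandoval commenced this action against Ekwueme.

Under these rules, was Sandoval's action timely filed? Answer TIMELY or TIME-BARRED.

TIMELY

The limitation period began to run on 1999-08-26.
Adding the 42 months base period to 1999-08-26 gives a deadline of 2003-02-26, before any tolling.
The period was tolled for 117 days by the pending related arbitration (2000-12-18 to 2001-04-14), pushing the deadline to 2003-06-23.
The other events in the timeline have no effect on the limitation period under the stated rules.
Filing on 2003-05-13 beat the 2003-06-23 deadline — the action is timely.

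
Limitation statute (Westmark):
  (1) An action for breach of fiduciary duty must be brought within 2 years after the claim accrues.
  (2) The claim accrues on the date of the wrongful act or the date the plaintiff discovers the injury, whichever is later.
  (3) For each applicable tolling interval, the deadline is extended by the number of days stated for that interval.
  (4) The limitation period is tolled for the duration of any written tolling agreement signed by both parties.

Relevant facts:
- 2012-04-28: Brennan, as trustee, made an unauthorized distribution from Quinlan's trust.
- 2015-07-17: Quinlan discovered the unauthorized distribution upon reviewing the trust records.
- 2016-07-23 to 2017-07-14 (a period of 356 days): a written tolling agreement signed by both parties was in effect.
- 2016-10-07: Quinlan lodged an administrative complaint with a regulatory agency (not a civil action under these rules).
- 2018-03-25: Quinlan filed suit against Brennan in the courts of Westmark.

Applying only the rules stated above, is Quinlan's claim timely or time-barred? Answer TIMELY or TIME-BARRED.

TIMELY

Because discovery on 2015-07-17 post-dates the 2012-04-28 act, accrual under the later-of rule falls on 2015-07-17.
The untolled deadline — 2 years after 2015-07-17 — is 2017-07-17.
The period was tolled for 356 days by the written tolling agreement (2016-07-23 to 2017-07-14), pushing the deadline to 2018-07-08.
Nothing else in the chronology tolls or restarts the period.
Filing on 2018-03-25 beat the 2018-07-08 deadline — the action is timely.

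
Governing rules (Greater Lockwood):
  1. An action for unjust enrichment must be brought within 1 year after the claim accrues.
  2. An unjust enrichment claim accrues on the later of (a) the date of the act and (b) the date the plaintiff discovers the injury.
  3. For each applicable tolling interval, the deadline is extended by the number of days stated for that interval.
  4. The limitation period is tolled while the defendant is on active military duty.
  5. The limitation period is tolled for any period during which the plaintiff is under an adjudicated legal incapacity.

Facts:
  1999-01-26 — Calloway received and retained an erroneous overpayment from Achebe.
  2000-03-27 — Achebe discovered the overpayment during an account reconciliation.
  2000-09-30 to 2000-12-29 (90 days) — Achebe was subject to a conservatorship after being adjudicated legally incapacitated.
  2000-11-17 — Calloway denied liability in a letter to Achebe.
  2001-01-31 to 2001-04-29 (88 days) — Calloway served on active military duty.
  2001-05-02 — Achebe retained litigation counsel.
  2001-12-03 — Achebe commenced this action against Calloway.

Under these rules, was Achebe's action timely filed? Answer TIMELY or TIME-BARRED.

TIME-BARRED

The claim accrued on 2000-03-27 — the later of the 1999-01-26 act and the 2000-03-27 discovery.
Adding the 1 year base period to 2000-03-27 gives a deadline of 2001-03-27, before any tolling.
The plaintiff's legal incapacity from 2000-09-30 to 2000-12-29 tolled the period for 90 days, extending the deadline to 2001-06-25.
Because the defendant's active military service ran from 2001-01-31 to 2001-04-29, the deadline is extended by 88 days to 2001-09-21.
None of the other events listed affects the running of the period under the stated rules.
The 2001-12-03 filing falls after the 2001-09-21 deadline; the claim is time-barred.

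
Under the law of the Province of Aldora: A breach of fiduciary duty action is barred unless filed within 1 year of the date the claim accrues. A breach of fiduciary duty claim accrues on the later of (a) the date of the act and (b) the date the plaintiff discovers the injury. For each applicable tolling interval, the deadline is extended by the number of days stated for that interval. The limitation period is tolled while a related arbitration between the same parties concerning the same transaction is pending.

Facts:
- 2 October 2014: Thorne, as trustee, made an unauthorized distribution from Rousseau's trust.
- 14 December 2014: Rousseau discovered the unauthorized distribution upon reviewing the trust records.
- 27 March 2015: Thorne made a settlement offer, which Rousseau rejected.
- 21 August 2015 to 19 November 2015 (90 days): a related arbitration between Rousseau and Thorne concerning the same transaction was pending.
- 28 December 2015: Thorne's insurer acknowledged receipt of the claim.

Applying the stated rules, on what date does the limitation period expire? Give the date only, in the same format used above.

The claim accrued on 14 December 2014 — the later of the 2 October 2014 act and the 14 December 2014 discovery.
Adding the 1 year base period to 14 December 2014 gives a deadline of 14 December 2015, before any tolling.
Because the pending related arbitration ran from 21 August 2015 to 19 November 2015, the deadline is extended by 90 days to 13 March 2016.
The other events in the timeline have no effect on the limitation period under the stated rules.

13 March 2016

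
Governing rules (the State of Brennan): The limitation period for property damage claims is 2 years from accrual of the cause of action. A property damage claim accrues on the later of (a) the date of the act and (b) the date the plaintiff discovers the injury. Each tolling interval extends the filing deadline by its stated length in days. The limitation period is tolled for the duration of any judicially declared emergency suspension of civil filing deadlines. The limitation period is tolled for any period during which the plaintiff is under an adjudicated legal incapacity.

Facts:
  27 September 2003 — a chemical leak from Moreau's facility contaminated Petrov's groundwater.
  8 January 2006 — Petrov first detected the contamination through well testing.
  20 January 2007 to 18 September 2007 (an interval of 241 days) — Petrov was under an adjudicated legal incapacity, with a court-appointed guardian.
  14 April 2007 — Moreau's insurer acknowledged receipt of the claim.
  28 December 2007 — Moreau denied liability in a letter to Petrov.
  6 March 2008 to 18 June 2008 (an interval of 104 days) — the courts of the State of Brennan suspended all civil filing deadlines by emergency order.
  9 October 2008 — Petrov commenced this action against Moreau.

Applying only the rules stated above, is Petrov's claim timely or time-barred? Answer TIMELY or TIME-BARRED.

TIMELY

The claim accrued on 8 January 2006 — the later of the 27 September 2003 act and the 8 January 2006 discovery.
Adding the 2 years base period to 8 January 2006 gives a deadline of 8 January 2008, before any tolling.
The plaintiff's legal incapacity from 20 January 2007 to 18 September 2007 tolled the period for 241 days, extending the deadline to 5 September 2008.
Because the emergency suspension of filing deadlines ran from 6 March 2008 to 18 June 2008, the deadline is extended by 104 days to 18 December 2008.
The other events in the timeline have no effect on the limitation period under the stated rules.
Petrov filed on 9 October 2008, before the 18 December 2008 deadline, so the action is timely.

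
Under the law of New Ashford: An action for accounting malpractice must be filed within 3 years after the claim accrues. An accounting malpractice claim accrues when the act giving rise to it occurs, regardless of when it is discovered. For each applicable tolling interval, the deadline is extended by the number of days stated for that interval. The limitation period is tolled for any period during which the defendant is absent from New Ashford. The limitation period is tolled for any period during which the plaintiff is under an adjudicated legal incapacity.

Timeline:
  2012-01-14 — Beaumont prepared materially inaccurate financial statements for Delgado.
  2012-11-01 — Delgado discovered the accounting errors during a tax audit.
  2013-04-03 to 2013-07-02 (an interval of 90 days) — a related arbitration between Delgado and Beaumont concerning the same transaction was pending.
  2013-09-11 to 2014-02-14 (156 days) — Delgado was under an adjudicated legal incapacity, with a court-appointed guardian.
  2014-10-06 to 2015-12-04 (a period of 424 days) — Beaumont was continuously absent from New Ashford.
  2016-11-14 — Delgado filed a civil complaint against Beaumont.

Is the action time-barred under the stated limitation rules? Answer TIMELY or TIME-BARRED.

TIME-BARRED

The claim accrued on 2012-01-14, when the wrongful act occurred; under the stated occurrence rule the 2012-11-01 discovery does not delay accrual.
Adding the 3 years base period to 2012-01-14 gives a deadline of 2015-01-14, before any tolling.
Because the plaintiff's legal incapacity ran from 2013-09-11 to 2014-02-14, the deadline is extended by 156 days to 2015-06-19.
The period was tolled for 424 days by the defendant's absence from the jurisdiction (2014-10-06 to 2015-12-04), pushing the deadline to 2016-08-16.
No stated provision tolls the period for a pending arbitration, so the interval from 2013-04-03 to 2013-07-02 has no effect on the deadline.
The 2016-11-14 filing falls after the 2016-08-16 deadline; the claim is time-barred.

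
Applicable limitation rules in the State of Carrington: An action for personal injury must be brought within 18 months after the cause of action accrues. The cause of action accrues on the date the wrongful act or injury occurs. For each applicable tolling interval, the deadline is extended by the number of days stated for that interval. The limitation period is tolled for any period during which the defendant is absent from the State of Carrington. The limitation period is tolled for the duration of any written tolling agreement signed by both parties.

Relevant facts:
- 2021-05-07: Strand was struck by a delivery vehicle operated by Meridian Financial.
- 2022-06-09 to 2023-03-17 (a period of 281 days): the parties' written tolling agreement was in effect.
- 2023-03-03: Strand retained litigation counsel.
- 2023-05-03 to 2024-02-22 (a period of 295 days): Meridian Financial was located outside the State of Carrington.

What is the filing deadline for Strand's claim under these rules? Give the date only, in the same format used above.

The claim accrued on 2021-05-07, when the wrongful act occurred.
18 months from 2021-05-07 is 2022-11-07.
Because the written tolling agreement ran from 2022-06-09 to 2023-03-17, the deadline is extended by 281 days to 2023-08-15.
The defendant's absence from the jurisdiction from 2023-05-03 to 2024-02-22 tolled the period for 295 days, extending the deadline to 2024-06-05.
Nothing else in the chronology tolls or restarts the period.

2024-06-05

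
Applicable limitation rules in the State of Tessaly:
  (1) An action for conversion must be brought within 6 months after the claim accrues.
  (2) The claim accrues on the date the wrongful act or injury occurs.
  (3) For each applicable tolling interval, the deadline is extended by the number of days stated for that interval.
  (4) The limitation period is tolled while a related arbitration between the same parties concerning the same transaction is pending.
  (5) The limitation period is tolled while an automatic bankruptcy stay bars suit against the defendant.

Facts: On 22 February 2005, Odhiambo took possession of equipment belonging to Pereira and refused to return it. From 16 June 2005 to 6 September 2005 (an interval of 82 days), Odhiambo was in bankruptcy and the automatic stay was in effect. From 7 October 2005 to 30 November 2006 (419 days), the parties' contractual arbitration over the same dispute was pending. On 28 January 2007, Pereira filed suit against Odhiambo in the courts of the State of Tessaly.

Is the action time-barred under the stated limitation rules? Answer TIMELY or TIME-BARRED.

The limitation period began to run on 22 February 2005.
The untolled deadline — 6 months after 22 February 2005 — is 22 August 2005.
The period was tolled for 82 days by the automatic bankruptcy stay (16 June 2005 to 6 September 2005), pushing the deadline to 12 November 2005.
Because the pending related arbitration ran from 7 October 2005 to 30 November 2006, the deadline is extended by 419 days to 5 January 2007.
Pereira filed on 28 January 2007, after the 5 January 2007 deadline, so the action is time-barred.

TIME-BARRED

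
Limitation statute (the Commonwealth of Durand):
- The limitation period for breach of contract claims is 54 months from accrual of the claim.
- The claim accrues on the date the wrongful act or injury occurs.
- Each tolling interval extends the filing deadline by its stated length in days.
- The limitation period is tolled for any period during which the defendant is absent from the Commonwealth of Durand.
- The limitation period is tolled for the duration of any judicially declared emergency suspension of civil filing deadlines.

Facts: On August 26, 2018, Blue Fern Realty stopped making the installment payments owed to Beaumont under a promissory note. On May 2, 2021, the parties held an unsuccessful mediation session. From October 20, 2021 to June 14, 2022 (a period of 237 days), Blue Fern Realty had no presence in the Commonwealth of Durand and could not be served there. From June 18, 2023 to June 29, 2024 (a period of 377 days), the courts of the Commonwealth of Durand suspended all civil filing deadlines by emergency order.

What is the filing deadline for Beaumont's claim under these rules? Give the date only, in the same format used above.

November 1, 2024

The claim accrued on August 26, 2018, when the wrongful act occurred.
Adding the 54 months base period to August 26, 2018 gives a deadline of February 26, 2023, before any tolling.
Because the defendant's absence from the jurisdiction ran from October 20, 2021 to June 14, 2022, the deadline is extended by 237 days to October 21, 2023.
The emergency suspension of filing deadlines from June 18, 2023 to June 29, 2024 tolled the period for 377 days, extending the deadline to November 1, 2024.
The other events in the timeline have no effect on the limitation period under the stated rules.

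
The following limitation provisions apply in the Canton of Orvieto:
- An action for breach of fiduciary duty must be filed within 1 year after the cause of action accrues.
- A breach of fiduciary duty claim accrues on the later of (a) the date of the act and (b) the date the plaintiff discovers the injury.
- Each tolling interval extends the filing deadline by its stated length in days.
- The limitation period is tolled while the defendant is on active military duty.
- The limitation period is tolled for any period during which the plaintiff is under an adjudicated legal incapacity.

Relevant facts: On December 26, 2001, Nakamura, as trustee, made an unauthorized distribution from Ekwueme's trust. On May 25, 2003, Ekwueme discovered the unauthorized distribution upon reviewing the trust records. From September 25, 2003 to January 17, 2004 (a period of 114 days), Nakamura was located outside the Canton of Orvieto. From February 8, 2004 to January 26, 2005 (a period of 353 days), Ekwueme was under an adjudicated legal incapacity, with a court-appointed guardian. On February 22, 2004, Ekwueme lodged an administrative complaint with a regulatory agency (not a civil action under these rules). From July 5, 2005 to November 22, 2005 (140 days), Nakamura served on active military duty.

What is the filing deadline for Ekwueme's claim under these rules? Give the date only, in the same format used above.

May 13, 2005

Because discovery on May 25, 2003 post-dates the December 26, 2001 act, accrual under the later-of rule falls on May 25, 2003.
The untolled deadline — 1 year after May 25, 2003 — is May 25, 2004.
Because the plaintiff's legal incapacity ran from February 8, 2004 to January 26, 2005, the deadline is extended by 353 days to May 13, 2005.
The defendant's active military service from July 5, 2005 to November 22, 2005 began after the period had already run on May 13, 2005, so it has no tolling effect.
The defendant's absence from the jurisdiction from September 25, 2003 to January 17, 2004 does not toll the period, because no stated rule makes the defendant's absence a tolling event.
None of the other events listed affects the running of the period under the stated rules.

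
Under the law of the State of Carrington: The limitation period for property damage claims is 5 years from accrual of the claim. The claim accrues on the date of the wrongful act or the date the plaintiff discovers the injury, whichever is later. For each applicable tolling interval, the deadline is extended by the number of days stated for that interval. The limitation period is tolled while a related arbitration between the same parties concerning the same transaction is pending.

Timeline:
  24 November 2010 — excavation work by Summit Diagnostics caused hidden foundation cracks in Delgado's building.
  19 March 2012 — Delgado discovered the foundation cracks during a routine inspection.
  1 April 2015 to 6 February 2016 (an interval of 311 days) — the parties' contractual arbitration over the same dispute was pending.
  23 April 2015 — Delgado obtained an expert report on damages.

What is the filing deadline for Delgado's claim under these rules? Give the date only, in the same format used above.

24 January 2018

The claim accrued on 19 March 2012 — the later of the 24 November 2010 act and the 19 March 2012 discovery.
Adding the 5 years base period to 19 March 2012 gives a deadline of 19 March 2017, before any tolling.
The period was tolled for 311 days by the pending related arbitration (1 April 2015 to 6 February 2016), pushing the deadline to 24 January 2018.
The other events in the timeline have no effect on the limitation period under the stated rules.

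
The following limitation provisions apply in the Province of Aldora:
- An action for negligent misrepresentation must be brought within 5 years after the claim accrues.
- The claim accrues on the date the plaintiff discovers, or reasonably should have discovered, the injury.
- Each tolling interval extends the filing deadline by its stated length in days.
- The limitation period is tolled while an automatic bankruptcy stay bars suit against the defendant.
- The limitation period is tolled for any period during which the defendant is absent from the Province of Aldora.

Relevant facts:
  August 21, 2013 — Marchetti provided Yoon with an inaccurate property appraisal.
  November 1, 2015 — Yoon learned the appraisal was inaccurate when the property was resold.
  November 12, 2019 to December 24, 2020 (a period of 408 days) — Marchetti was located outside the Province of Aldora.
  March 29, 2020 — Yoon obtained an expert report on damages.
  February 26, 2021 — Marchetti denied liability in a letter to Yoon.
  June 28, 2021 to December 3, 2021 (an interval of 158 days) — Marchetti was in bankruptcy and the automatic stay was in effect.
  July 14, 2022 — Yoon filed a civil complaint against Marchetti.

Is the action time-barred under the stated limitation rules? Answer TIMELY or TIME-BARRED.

The claim did not accrue until Yoon discovered the injury on November 1, 2015; the August 21, 2013 act date does not start the clock under the stated rule.
Adding the 5 years base period to November 1, 2015 gives a deadline of November 1, 2020, before any tolling.
The defendant's absence from the jurisdiction from November 12, 2019 to December 24, 2020 tolled the period for 408 days, extending the deadline to December 14, 2021.
The period was tolled for 158 days by the automatic bankruptcy stay (June 28, 2021 to December 3, 2021), pushing the deadline to May 21, 2022.
Nothing else in the chronology tolls or restarts the period.
Filing on July 14, 2022 missed the May 21, 2022 deadline — the action is time-barred.

TIME-BARRED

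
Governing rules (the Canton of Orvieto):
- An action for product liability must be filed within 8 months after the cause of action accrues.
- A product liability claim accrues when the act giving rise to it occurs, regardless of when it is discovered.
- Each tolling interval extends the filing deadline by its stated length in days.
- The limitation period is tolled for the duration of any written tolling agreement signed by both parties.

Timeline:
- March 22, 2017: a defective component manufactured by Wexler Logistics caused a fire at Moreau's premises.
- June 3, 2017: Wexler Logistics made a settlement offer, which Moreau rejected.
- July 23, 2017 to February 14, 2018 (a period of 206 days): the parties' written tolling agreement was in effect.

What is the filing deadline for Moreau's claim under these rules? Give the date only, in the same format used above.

The claim accrued on March 22, 2017, when the wrongful act occurred.
Adding the 8 months base period to March 22, 2017 gives a deadline of November 22, 2017, before any tolling.
The period was tolled for 206 days by the written tolling agreement (July 23, 2017 to February 14, 2018), pushing the deadline to June 16, 2018.
Nothing else in the chronology tolls or restarts the period.

June 16, 2018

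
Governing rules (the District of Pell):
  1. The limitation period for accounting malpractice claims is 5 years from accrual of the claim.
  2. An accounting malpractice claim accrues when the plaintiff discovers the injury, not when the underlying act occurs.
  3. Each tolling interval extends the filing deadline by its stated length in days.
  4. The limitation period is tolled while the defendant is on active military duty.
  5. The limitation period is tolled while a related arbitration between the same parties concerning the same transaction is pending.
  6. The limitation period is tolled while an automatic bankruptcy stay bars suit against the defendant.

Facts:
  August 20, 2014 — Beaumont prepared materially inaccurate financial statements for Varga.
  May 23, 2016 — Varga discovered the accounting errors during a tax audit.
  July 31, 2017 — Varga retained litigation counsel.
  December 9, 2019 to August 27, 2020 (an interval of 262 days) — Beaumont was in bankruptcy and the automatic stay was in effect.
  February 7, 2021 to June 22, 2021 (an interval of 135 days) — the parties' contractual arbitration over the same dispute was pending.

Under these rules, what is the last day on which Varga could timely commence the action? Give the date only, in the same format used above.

Accrual is tied to discovery, so the period began on May 23, 2016 rather than on August 20, 2014 when the act occurred.
5 years from May 23, 2016 is May 23, 2021.
The automatic bankruptcy stay from December 9, 2019 to August 27, 2020 tolled the period for 262 days, extending the deadline to February 9, 2022.
Because the pending related arbitration ran from February 7, 2021 to June 22, 2021, the deadline is extended by 135 days to June 24, 2022.
Nothing else in the chronology tolls or restarts the period.

June 24, 2022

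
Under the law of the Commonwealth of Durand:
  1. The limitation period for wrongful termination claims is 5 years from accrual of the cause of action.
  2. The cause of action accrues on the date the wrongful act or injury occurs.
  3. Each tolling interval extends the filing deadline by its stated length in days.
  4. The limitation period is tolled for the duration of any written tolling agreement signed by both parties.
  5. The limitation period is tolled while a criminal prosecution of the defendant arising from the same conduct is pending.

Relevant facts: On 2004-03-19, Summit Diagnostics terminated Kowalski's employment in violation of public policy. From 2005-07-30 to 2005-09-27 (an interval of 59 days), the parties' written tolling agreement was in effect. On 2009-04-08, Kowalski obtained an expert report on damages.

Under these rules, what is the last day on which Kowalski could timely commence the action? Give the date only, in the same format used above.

The limitation period began to run on 2004-03-19.
The untolled deadline — 5 years after 2004-03-19 — is 2009-03-19.
Because the written tolling agreement ran from 2005-07-30 to 2005-09-27, the deadline is extended by 59 days to 2009-05-17.
Nothing else in the chronology tolls or restarts the period.

2009-05-17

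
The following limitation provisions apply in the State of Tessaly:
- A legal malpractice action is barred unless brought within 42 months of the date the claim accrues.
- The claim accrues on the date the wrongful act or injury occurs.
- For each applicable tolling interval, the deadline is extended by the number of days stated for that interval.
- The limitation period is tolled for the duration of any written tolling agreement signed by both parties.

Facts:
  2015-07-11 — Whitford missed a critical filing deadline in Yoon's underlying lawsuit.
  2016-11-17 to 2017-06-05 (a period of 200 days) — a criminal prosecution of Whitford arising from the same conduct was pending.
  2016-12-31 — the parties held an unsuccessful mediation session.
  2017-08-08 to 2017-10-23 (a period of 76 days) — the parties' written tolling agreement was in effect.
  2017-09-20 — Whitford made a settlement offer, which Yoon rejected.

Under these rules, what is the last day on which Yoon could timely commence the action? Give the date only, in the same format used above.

2019-03-28

The claim accrued on 2015-07-11, when the wrongful act occurred.
The untolled deadline — 42 months after 2015-07-11 — is 2019-01-11.
The written tolling agreement from 2017-08-08 to 2017-10-23 tolled the period for 76 days, extending the deadline to 2019-03-28.
The pending criminal prosecution from 2016-11-17 to 2017-06-05 does not toll the period, because no stated rule makes a criminal prosecution a tolling event.
Nothing else in the chronology tolls or restarts the period.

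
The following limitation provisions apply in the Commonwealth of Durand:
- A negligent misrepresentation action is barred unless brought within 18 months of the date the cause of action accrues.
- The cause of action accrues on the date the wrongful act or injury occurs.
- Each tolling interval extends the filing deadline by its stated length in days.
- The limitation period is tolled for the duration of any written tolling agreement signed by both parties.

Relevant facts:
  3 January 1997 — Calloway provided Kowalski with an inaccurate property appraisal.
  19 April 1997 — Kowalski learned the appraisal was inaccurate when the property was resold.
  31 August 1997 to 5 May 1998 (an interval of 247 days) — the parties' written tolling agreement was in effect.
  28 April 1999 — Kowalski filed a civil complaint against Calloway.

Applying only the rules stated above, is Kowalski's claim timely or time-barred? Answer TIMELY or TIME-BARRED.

Accrual is governed by the date of the act, so the period began to run on 3 January 1997; the later discovery on 19 April 1997 is irrelevant under the stated rule.
Adding the 18 months base period to 3 January 1997 gives a deadline of 3 July 1998, before any tolling.
The written tolling agreement from 31 August 1997 to 5 May 1998 tolled the period for 247 days, extending the deadline to 7 March 1999.
Filing on 28 April 1999 missed the 7 March 1999 deadline — the action is time-barred.

TIME-BARRED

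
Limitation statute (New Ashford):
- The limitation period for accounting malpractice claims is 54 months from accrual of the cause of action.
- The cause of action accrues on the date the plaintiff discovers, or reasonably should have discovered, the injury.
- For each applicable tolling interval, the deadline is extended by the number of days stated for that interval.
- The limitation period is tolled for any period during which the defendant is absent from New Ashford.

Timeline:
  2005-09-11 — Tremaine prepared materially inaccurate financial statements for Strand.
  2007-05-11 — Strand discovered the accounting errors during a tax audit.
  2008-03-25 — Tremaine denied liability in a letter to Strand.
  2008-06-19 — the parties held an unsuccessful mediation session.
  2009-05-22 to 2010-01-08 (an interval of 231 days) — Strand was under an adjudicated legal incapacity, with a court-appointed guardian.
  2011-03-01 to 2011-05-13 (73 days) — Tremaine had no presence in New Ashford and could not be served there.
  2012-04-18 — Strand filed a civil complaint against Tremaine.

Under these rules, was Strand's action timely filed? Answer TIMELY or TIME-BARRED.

TIME-BARRED

Under the discovery rule, the claim accrued on 2007-05-11, when Strand discovered the injury — not on the 2005-09-11 date of the underlying act.
The untolled deadline — 54 months after 2007-05-11 — is 2011-11-11.
The defendant's absence from the jurisdiction from 2011-03-01 to 2011-05-13 tolled the period for 73 days, extending the deadline to 2012-01-23.
The plaintiff's legal incapacity from 2009-05-22 to 2010-01-08 does not toll the period, because no stated rule makes the plaintiff's incapacity a tolling event.
None of the other events listed affects the running of the period under the stated rules.
The 2012-04-18 filing falls after the 2012-01-23 deadline; the claim is time-barred.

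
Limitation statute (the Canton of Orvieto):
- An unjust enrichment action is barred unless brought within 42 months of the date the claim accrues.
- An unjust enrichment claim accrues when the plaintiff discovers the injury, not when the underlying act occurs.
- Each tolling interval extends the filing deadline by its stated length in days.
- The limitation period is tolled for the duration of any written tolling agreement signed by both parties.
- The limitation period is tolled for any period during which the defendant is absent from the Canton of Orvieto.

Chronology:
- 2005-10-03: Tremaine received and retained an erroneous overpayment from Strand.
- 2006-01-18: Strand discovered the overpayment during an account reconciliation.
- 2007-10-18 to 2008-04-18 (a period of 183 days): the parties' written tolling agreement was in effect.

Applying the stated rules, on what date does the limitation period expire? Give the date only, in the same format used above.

2010-01-17

Under the discovery rule, the claim accrued on 2006-01-18, when Strand discovered the injury — not on the 2005-10-03 date of the underlying act.
42 months from 2006-01-18 is 2009-07-18.
The period was tolled for 183 days by the written tolling agreement (2007-10-18 to 2008-04-18), pushing the deadline to 2010-01-17.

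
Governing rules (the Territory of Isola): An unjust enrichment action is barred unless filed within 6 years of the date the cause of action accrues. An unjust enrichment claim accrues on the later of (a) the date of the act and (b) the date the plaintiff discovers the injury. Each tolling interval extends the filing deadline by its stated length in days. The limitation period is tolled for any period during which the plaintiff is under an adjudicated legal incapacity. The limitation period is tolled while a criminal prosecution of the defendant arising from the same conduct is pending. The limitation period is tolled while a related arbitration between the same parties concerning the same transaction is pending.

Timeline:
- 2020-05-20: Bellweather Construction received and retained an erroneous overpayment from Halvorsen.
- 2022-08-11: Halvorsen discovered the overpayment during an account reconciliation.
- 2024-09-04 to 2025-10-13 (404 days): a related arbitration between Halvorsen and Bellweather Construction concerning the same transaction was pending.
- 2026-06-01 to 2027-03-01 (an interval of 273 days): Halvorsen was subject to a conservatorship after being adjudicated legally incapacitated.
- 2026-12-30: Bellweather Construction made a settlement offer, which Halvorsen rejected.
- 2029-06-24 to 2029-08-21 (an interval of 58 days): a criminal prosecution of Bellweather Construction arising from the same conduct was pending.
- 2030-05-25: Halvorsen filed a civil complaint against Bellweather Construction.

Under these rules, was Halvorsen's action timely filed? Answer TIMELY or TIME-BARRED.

TIMELY

The claim accrued on 2022-08-11 — the later of the 2020-05-20 act and the 2022-08-11 discovery.
6 years from 2022-08-11 is 2028-08-11.
Because the pending related arbitration ran from 2024-09-04 to 2025-10-13, the deadline is extended by 404 days to 2029-09-19.
Because the plaintiff's legal incapacity ran from 2026-06-01 to 2027-03-01, the deadline is extended by 273 days to 2030-06-19.
The period was tolled for 58 days by the pending criminal prosecution (2029-06-24 to 2029-08-21), pushing the deadline to 2030-08-16.
The other events in the timeline have no effect on the limitation period under the stated rules.
The 2030-05-25 filing precedes the 2030-08-16 deadline; the claim is timely.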